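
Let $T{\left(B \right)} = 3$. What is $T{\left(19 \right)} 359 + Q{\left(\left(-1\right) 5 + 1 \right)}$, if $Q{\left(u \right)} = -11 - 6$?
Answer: $1060$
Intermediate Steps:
$Q{\left(u \right)} = -17$
$T{\left(19 \right)} 359 + Q{\left(\left(-1\right) 5 + 1 \right)} = 3 \cdot 359 - 17 = 1077 - 17 = 1060$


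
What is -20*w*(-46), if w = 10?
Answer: 9200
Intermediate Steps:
-20*w*(-46) = -20*10*(-46) = -200*(-46) = 9200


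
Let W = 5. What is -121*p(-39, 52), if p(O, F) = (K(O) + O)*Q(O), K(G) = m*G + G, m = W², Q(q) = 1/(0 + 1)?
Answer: 127413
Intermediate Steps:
Q(q) = 1 (Q(q) = 1/1 = 1)
m = 25 (m = 5² = 25)
K(G) = 26*G (K(G) = 25*G + G = 26*G)
p(O, F) = 27*O (p(O, F) = (26*O + O)*1 = (27*O)*1 = 27*O)
-121*p(-39, 52) = -3267*(-39) = -121*(-1053) = 127413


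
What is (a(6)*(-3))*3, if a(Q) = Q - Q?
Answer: 0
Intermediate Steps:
a(Q) = 0
(a(6)*(-3))*3 = (0*(-3))*3 = 0*3 = 0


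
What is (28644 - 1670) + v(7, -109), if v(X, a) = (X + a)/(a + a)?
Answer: 2940217/109 ≈ 26974.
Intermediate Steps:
v(X, a) = (X + a)/(2*a) (v(X, a) = (X + a)/((2*a)) = (X + a)*(1/(2*a)) = (X + a)/(2*a))
(28644 - 1670) + v(7, -109) = (28644 - 1670) + (1/2)*(7 - 109)/(-109) = 26974 + (1/2)*(-1/109)*(-102) = 26974 + 51/109 = 2940217/109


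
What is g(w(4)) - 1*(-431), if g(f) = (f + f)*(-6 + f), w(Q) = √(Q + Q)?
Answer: 447 - 24*√2 ≈ 413.06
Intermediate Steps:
w(Q) = √2*√Q (w(Q) = √(2*Q) = √2*√Q)
g(f) = 2*f*(-6 + f) (g(f) = (2*f)*(-6 + f) = 2*f*(-6 + f))
g(w(4)) - 1*(-431) = 2*(√2*√4)*(-6 + √2*√4) - 1*(-431) = 2*(√2*2)*(-6 + √2*2) + 431 = 2*(2*√2)*(-6 + 2*√2) + 431 = 4*√2*(-6 + 2*√2) + 431 = 431 + 4*√2*(-6 + 2*√2)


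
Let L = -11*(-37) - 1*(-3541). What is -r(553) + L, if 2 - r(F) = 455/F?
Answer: 311799/79 ≈ 3946.8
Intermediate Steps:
r(F) = 2 - 455/F
L = 3948 (L = 407 + 3541 = 3948)
-r(553) + L = -(2 - 455/553) + 3948 = -(2 - 455*1/553) + 3948 = -(2 - 65/79) + 3948 = -1*93/79 + 3948 = -93/79 + 3948 = 311799/79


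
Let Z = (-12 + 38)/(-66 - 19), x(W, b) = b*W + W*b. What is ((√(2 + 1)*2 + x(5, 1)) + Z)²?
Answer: 765676/7225 + 3296*√3/85 ≈ 173.14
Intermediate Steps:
x(W, b) = 2*W*b (x(W, b) = W*b + W*b = 2*W*b)
Z = -26/85 (Z = 26/(-85) = 26*(-1/85) = -26/85 ≈ -0.30588)
((√(2 + 1)*2 + x(5, 1)) + Z)² = ((√(2 + 1)*2 + 2*5*1) - 26/85)² = ((√3*2 + 10) - 26/85)² = ((2*√3 + 10) - 26/85)² = ((10 + 2*√3) - 26/85)² = (824/85 + 2*√3)²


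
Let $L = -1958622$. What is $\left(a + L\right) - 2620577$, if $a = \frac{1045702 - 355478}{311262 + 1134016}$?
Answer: $- \frac{3309107441049}{722639} \approx -4.5792 \cdot 10^{6}$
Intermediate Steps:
$a = \frac{345112}{722639}$ ($a = \frac{690224}{1445278} = 690224 \cdot \frac{1}{1445278} = \frac{345112}{722639} \approx 0.47757$)
$\left(a + L\right) - 2620577 = \left(\frac{345112}{722639} - 1958622\right) - 2620577 = - \frac{1415376298346}{722639} - 2620577 = - \frac{3309107441049}{722639}$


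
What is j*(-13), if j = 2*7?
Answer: -182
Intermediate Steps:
j = 14
j*(-13) = 14*(-13) = -182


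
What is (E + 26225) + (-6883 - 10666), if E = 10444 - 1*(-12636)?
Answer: 31756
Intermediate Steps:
E = 23080 (E = 10444 + 12636 = 23080)
(E + 26225) + (-6883 - 10666) = (23080 + 26225) + (-6883 - 10666) = 49305 - 17549 = 31756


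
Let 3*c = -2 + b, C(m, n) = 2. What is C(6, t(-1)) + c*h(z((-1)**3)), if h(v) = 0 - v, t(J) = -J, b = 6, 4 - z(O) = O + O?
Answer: -6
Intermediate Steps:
z(O) = 4 - 2*O (z(O) = 4 - (O + O) = 4 - 2*O)
h(v) = -v
c = 4/3 (c = (-2 + 6)/3 = (1/3)*4 = 4/3 ≈ 1.3333)
C(6, t(-1)) + c*h(z((-1)**3)) = 2 + 4*(-(4 - 2*(-1)**3))/3 = 2 + 4*(-(4 - 2*(-1)))/3 = 2 + 4*(-(4 + 2))/3 = 2 + 4*(-1*6)/3 = 2 + (4/3)*(-6) = 2 - 8 = -6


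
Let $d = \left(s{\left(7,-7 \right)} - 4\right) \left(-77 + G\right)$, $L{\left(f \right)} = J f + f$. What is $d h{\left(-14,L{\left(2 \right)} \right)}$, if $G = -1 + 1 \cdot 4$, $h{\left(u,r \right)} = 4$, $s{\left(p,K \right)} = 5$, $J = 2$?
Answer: $-296$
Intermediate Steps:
$L{\left(f \right)} = 3 f$ ($L{\left(f \right)} = 2 f + f = 3 f$)
$G = 3$ ($G = -1 + 4 = 3$)
$d = -74$ ($d = \left(5 - 4\right) \left(-77 + 3\right) = 1 \left(-74\right) = -74$)
$d h{\left(-14,L{\left(2 \right)} \right)} = \left(-74\right) 4 = -296$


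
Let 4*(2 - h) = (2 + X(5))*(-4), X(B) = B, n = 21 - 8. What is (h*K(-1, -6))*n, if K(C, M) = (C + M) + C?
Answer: -936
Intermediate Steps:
n = 13
K(C, M) = M + 2*C
h = 9 (h = 2 - (2 + 5)*(-4)/4 = 2 - 7*(-4)/4 = 2 - ¼*(-28) = 2 + 7 = 9)
(h*K(-1, -6))*n = (9*(-6 + 2*(-1)))*13 = (9*(-6 - 2))*13 = (9*(-8))*13 = -72*13 = -936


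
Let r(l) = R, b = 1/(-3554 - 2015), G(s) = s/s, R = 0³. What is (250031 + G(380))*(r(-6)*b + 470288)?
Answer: 117587049216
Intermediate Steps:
R = 0
G(s) = 1
b = -1/5569 (b = 1/(-5569) = -1/5569 ≈ -0.00017957)
r(l) = 0
(250031 + G(380))*(r(-6)*b + 470288) = (250031 + 1)*(0*(-1/5569) + 470288) = 250032*(0 + 470288) = 250032*470288 = 117587049216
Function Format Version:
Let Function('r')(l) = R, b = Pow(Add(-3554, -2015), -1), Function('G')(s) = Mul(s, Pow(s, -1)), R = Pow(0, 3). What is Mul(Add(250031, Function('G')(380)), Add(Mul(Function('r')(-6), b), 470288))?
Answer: 117587049216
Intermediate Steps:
R = 0
Function('G')(s) = 1
b = Rational(-1, 5569) (b = Pow(-5569, -1) = Rational(-1, 5569) ≈ -0.00017957)
Function('r')(l) = 0
Mul(Add(250031, Function('G')(380)), Add(Mul(Function('r')(-6), b), 470288)) = Mul(Add(250031, 1), Add(Mul(0, Rational(-1, 5569)), 470288)) = Mul(250032, Add(0, 470288)) = Mul(250032, 470288) = 117587049216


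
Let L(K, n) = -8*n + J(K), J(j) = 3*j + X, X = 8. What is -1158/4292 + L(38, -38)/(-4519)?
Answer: -3530697/9697774 ≈ -0.36407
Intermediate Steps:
J(j) = 8 + 3*j (J(j) = 3*j + 8 = 8 + 3*j)
L(K, n) = 8 - 8*n + 3*K (L(K, n) = -8*n + (8 + 3*K) = 8 - 8*n + 3*K)
-1158/4292 + L(38, -38)/(-4519) = -1158/4292 + (8 - 8*(-38) + 3*38)/(-4519) = -1158*1/4292 + (8 + 304 + 114)*(-1/4519) = -579/2146 + 426*(-1/4519) = -579/2146 - 426/4519 = -3530697/9697774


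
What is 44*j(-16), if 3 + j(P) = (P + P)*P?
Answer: 22396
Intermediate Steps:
j(P) = -3 + 2*P² (j(P) = -3 + (P + P)*P = -3 + (2*P)*P = -3 + 2*P²)
44*j(-16) = 44*(-3 + 2*(-16)²) = 44*(-3 + 2*256) = 44*(-3 + 512) = 44*509 = 22396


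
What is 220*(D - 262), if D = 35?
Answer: -49940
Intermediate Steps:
220*(D - 262) = 220*(35 - 262) = 220*(-227) = -49940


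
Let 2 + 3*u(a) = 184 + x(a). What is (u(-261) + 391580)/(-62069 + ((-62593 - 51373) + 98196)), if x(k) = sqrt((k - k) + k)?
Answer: -1174922/233517 - I*sqrt(29)/77839 ≈ -5.0314 - 6.9183e-5*I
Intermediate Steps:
x(k) = sqrt(k) (x(k) = sqrt(0 + k) = sqrt(k))
u(a) = 182/3 + sqrt(a)/3 (u(a) = -2/3 + (184 + sqrt(a))/3 = -2/3 + (184/3 + sqrt(a)/3) = 182/3 + sqrt(a)/3)
(u(-261) + 391580)/(-62069 + ((-62593 - 51373) + 98196)) = ((182/3 + sqrt(-261)/3) + 391580)/(-62069 + ((-62593 - 51373) + 98196)) = ((182/3 + (3*I*sqrt(29))/3) + 391580)/(-62069 + (-113966 + 98196)) = ((182/3 + I*sqrt(29)) + 391580)/(-62069 - 15770) = (1174922/3 + I*sqrt(29))/(-77839) = (1174922/3 + I*sqrt(29))*(-1/77839) = -1174922/233517 - I*sqrt(29)/77839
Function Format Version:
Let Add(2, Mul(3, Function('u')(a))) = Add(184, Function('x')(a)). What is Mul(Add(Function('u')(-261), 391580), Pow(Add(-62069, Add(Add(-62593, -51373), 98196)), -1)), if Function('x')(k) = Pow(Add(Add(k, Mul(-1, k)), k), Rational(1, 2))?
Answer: Add(Rational(-1174922, 233517), Mul(Rational(-1, 77839), I, Pow(29, Rational(1, 2)))) ≈ Add(-5.0314, Mul(-6.9183e-5, I))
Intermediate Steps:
Function('x')(k) = Pow(k, Rational(1, 2)) (Function('x')(k) = Pow(Add(0, k), Rational(1, 2)) = Pow(k, Rational(1, 2)))
Function('u')(a) = Add(Rational(182, 3), Mul(Rational(1, 3), Pow(a, Rational(1, 2)))) (Function('u')(a) = Add(Rational(-2, 3), Mul(Rational(1, 3), Add(184, Pow(a, Rational(1, 2))))) = Add(Rational(-2, 3), Add(Rational(184, 3), Mul(Rational(1, 3), Pow(a, Rational(1, 2))))) = Add(Rational(182, 3), Mul(Rational(1, 3), Pow(a, Rational(1, 2)))))
Mul(Add(Function('u')(-261), 391580), Pow(Add(-62069, Add(Add(-62593, -51373), 98196)), -1)) = Mul(Add(Add(Rational(182, 3), Mul(Rational(1, 3), Pow(-261, Rational(1, 2)))), 391580), Pow(Add(-62069, Add(Add(-62593, -51373), 98196)), -1)) = Mul(Add(Add(Rational(182, 3), Mul(Rational(1, 3), Mul(3, I, Pow(29, Rational(1, 2))))), 391580), Pow(Add(-62069, Add(-113966, 98196)), -1)) = Mul(Add(Add(Rational(182, 3), Mul(I, Pow(29, Rational(1, 2)))), 391580), Pow(Add(-62069, -15770), -1)) = Mul(Add(Rational(1174922, 3), Mul(I, Pow(29, Rational(1, 2)))), Pow(-77839, -1)) = Mul(Add(Rational(1174922, 3), Mul(I, Pow(29, Rational(1, 2)))), Rational(-1, 77839)) = Add(Rational(-1174922, 233517), Mul(Rational(-1, 77839), I, Pow(29, Rational(1, 2))))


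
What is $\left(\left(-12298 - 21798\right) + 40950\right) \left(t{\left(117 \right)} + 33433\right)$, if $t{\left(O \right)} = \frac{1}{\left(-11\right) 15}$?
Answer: $\frac{37809707176}{165} \approx 2.2915 \cdot 10^{8}$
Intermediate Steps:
$t{\left(O \right)} = - \frac{1}{165}$ ($t{\left(O \right)} = \frac{1}{-165} = - \frac{1}{165}$)
$\left(\left(-12298 - 21798\right) + 40950\right) \left(t{\left(117 \right)} + 33433\right) = \left(\left(-12298 - 21798\right) + 40950\right) \left(- \frac{1}{165} + 33433\right) = \left(-34096 + 40950\right) \frac{5516444}{165} = 6854 \cdot \frac{5516444}{165} = \frac{37809707176}{165}$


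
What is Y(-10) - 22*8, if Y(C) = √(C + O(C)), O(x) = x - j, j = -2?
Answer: -176 + 3*I*√2 ≈ -176.0 + 4.2426*I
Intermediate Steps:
O(x) = 2 + x (O(x) = x - 1*(-2) = x + 2 = 2 + x)
Y(C) = √(2 + 2*C) (Y(C) = √(C + (2 + C)) = √(2 + 2*C))
Y(-10) - 22*8 = √(2 + 2*(-10)) - 22*8 = √(2 - 20) - 1*176 = √(-18) - 176 = 3*I*√2 - 176 = -176 + 3*I*√2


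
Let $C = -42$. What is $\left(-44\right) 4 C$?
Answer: $7392$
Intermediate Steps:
$\left(-44\right) 4 C = \left(-44\right) 4 \left(-42\right) = \left(-176\right) \left(-42\right) = 7392$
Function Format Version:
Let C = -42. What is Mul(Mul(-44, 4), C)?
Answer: 7392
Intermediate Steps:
Mul(Mul(-44, 4), C) = Mul(Mul(-44, 4), -42) = Mul(-176, -42) = 7392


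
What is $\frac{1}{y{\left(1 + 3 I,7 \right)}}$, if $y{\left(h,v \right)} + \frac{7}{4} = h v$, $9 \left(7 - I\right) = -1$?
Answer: $\frac{12}{1855} \approx 0.006469$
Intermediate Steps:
$I = \frac{64}{9}$ ($I = 7 - - \frac{1}{9} = 7 + \frac{1}{9} = \frac{64}{9} \approx 7.1111$)
$y{\left(h,v \right)} = - \frac{7}{4} + h v$
$\frac{1}{y{\left(1 + 3 I,7 \right)}} = \frac{1}{- \frac{7}{4} + \left(1 + 3 \cdot \frac{64}{9}\right) 7} = \frac{1}{- \frac{7}{4} + \left(1 + \frac{64}{3}\right) 7} = \frac{1}{- \frac{7}{4} + \frac{67}{3} \cdot 7} = \frac{1}{- \frac{7}{4} + \frac{469}{3}} = \frac{1}{\frac{1855}{12}} = \frac{12}{1855}$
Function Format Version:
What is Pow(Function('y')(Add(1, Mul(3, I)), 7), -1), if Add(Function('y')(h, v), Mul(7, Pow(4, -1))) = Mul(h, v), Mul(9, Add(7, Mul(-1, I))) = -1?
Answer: Rational(12, 1855) ≈ 0.0064690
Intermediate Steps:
I = Rational(64, 9) (I = Add(7, Mul(Rational(-1, 9), -1)) = Add(7, Rational(1, 9)) = Rational(64, 9) ≈ 7.1111)
Function('y')(h, v) = Add(Rational(-7, 4), Mul(h, v))
Pow(Function('y')(Add(1, Mul(3, I)), 7), -1) = Pow(Add(Rational(-7, 4), Mul(Add(1, Mul(3, Rational(64, 9))), 7)), -1) = Pow(Add(Rational(-7, 4), Mul(Add(1, Rational(64, 3)), 7)), -1) = Pow(Add(Rational(-7, 4), Mul(Rational(67, 3), 7)), -1) = Pow(Add(Rational(-7, 4), Rational(469, 3)), -1) = Pow(Rational(1855, 12), -1) = Rational(12, 1855)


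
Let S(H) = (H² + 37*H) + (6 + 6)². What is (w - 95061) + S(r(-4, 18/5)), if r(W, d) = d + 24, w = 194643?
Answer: 2537724/25 ≈ 1.0151e+5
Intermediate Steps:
r(W, d) = 24 + d
S(H) = 144 + H² + 37*H (S(H) = (H² + 37*H) + 12² = (H² + 37*H) + 144 = 144 + H² + 37*H)
(w - 95061) + S(r(-4, 18/5)) = (194643 - 95061) + (144 + (24 + 18/5)² + 37*(24 + 18/5)) = 99582 + (144 + (24 + 18*(⅕))² + 37*(24 + 18*(⅕))) = 99582 + (144 + (24 + 18/5)² + 37*(24 + 18/5)) = 99582 + (144 + (138/5)² + 37*(138/5)) = 99582 + (144 + 19044/25 + 5106/5) = 99582 + 48174/25 = 2537724/25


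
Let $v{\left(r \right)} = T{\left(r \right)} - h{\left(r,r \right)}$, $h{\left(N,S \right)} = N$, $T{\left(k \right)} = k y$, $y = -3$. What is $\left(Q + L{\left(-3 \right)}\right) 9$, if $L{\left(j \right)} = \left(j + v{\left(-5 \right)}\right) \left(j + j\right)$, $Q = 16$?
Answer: $-774$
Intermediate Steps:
$T{\left(k \right)} = - 3 k$ ($T{\left(k \right)} = k \left(-3\right) = - 3 k$)
$v{\left(r \right)} = - 4 r$ ($v{\left(r \right)} = - 3 r - r = - 4 r$)
$L{\left(j \right)} = 2 j \left(20 + j\right)$ ($L{\left(j \right)} = \left(j - -20\right) \left(j + j\right) = \left(j + 20\right) 2 j = \left(20 + j\right) 2 j = 2 j \left(20 + j\right)$)
$\left(Q + L{\left(-3 \right)}\right) 9 = \left(16 + 2 \left(-3\right) \left(20 - 3\right)\right) 9 = \left(16 + 2 \left(-3\right) 17\right) 9 = \left(16 - 102\right) 9 = \left(-86\right) 9 = -774$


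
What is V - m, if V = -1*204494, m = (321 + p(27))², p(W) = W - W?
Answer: -307535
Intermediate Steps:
p(W) = 0
m = 103041 (m = (321 + 0)² = 321² = 103041)
V = -204494
V - m = -204494 - 1*103041 = -204494 - 103041 = -307535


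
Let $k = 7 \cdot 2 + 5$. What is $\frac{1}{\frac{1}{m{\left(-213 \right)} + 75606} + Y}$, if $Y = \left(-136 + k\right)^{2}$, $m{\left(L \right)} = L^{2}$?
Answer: $\frac{120975}{1656026776} \approx 7.3051 \cdot 10^{-5}$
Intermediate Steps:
$k = 19$ ($k = 14 + 5 = 19$)
$Y = 13689$ ($Y = \left(-136 + 19\right)^{2} = \left(-117\right)^{2} = 13689$)
$\frac{1}{\frac{1}{m{\left(-213 \right)} + 75606} + Y} = \frac{1}{\frac{1}{\left(-213\right)^{2} + 75606} + 13689} = \frac{1}{\frac{1}{45369 + 75606} + 13689} = \frac{1}{\frac{1}{120975} + 13689} = \frac{1}{\frac{1656026776}{120975}} = \frac{120975}{1656026776}$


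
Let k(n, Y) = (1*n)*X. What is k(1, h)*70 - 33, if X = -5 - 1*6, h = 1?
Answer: -803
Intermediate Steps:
X = -11 (X = -5 - 6 = -11)
k(n, Y) = -11*n (k(n, Y) = (1*n)*(-11) = n*(-11) = -11*n)
k(1, h)*70 - 33 = -11*1*70 - 33 = -11*70 - 33 = -770 - 33 = -803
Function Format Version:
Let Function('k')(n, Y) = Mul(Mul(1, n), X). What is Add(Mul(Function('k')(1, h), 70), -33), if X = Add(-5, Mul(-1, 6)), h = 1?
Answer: -803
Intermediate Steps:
X = -11 (X = Add(-5, -6) = -11)
Function('k')(n, Y) = Mul(-11, n) (Function('k')(n, Y) = Mul(Mul(1, n), -11) = Mul(n, -11) = Mul(-11, n))
Add(Mul(Function('k')(1, h), 70), -33) = Add(Mul(Mul(-11, 1), 70), -33) = Add(Mul(-11, 70), -33) = Add(-770, -33) = -803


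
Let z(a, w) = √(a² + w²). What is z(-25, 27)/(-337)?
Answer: -√1354/337 ≈ -0.10919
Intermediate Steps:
z(-25, 27)/(-337) = √((-25)² + 27²)/(-337) = √(625 + 729)*(-1/337) = √1354*(-1/337) = -√1354/337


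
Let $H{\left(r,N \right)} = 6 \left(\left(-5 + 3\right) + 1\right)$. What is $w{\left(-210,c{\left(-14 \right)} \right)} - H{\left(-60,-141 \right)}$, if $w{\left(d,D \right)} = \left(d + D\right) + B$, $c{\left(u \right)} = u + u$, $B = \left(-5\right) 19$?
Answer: $-327$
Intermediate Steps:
$B = -95$
$c{\left(u \right)} = 2 u$
$w{\left(d,D \right)} = -95 + D + d$ ($w{\left(d,D \right)} = \left(d + D\right) - 95 = \left(D + d\right) - 95 = -95 + D + d$)
$H{\left(r,N \right)} = -6$ ($H{\left(r,N \right)} = 6 \left(-2 + 1\right) = 6 \left(-1\right) = -6$)
$w{\left(-210,c{\left(-14 \right)} \right)} - H{\left(-60,-141 \right)} = \left(-95 + 2 \left(-14\right) - 210\right) - -6 = \left(-95 - 28 - 210\right) + 6 = -333 + 6 = -327$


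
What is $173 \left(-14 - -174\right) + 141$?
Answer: $27821$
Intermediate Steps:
$173 \left(-14 - -174\right) + 141 = 173 \left(-14 + 174\right) + 141 = 173 \cdot 160 + 141 = 27680 + 141 = 27821$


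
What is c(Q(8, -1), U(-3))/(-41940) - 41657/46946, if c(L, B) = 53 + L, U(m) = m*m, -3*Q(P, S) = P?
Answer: -2624186293/2953372860 ≈ -0.88854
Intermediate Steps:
Q(P, S) = -P/3
U(m) = m²
c(Q(8, -1), U(-3))/(-41940) - 41657/46946 = (53 - ⅓*8)/(-41940) - 41657/46946 = (53 - 8/3)*(-1/41940) - 41657*1/46946 = (151/3)*(-1/41940) - 41657/46946 = -151/125820 - 41657/46946 = -2624186293/2953372860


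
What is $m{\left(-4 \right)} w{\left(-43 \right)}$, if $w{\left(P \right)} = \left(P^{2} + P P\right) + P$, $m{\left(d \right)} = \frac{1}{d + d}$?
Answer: $- \frac{3655}{8} \approx -456.88$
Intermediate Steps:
$m{\left(d \right)} = \frac{1}{2 d}$
$w{\left(P \right)} = P + 2 P^{2}$ ($w{\left(P \right)} = \left(P^{2} + P^{2}\right) + P = 2 P^{2} + P = P + 2 P^{2}$)
$m{\left(-4 \right)} w{\left(-43 \right)} = \frac{1}{2 \left(-4\right)} \left(- 43 \left(1 + 2 \left(-43\right)\right)\right) = \frac{1}{2} \left(- \frac{1}{4}\right) \left(- 43 \left(1 - 86\right)\right) = - \frac{\left(-43\right) \left(-85\right)}{8} = \left(- \frac{1}{8}\right) 3655 = - \frac{3655}{8}$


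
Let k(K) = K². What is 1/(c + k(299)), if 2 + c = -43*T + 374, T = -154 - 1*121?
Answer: 1/101598 ≈ 9.8427e-6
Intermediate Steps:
T = -275 (T = -154 - 121 = -275)
c = 12197 (c = -2 + (-43*(-275) + 374) = -2 + (11825 + 374) = -2 + 12199 = 12197)
1/(c + k(299)) = 1/(12197 + 299²) = 1/(12197 + 89401) = 1/101598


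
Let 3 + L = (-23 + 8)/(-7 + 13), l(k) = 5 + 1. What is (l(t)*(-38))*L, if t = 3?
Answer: 1254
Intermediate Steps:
l(k) = 6
L = -11/2 (L = -3 + (-23 + 8)/(-7 + 13) = -3 - 15/6 = -3 - 15*⅙ = -3 - 5/2 = -11/2 ≈ -5.5000)
(l(t)*(-38))*L = (6*(-38))*(-11/2) = -228*(-11/2) = 1254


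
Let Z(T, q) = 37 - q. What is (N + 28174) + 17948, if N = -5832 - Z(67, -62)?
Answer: 40191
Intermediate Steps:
N = -5931 (N = -5832 - (37 - 1*(-62)) = -5832 - (37 + 62) = -5832 - 1*99 = -5832 - 99 = -5931)
(N + 28174) + 17948 = (-5931 + 28174) + 17948 = 22243 + 17948 = 40191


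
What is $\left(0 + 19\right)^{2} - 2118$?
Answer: $-1757$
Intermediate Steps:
$\left(0 + 19\right)^{2} - 2118 = 19^{2} - 2118 = 361 - 2118 = -1757$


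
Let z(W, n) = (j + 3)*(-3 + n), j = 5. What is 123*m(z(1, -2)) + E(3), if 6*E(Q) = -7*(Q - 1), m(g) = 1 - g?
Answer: 15122/3 ≈ 5040.7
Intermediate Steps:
z(W, n) = -24 + 8*n (z(W, n) = (5 + 3)*(-3 + n) = 8*(-3 + n) = -24 + 8*n)
E(Q) = 7/6 - 7*Q/6 (E(Q) = (-7*(Q - 1))/6 = (-7*(-1 + Q))/6 = (7 - 7*Q)/6 = 7/6 - 7*Q/6)
123*m(z(1, -2)) + E(3) = 123*(1 - (-24 + 8*(-2))) + (7/6 - 7/6*3) = 123*(1 - (-24 - 16)) + (7/6 - 7/2) = 123*(1 - 1*(-40)) - 7/3 = 123*(1 + 40) - 7/3 = 123*41 - 7/3 = 5043 - 7/3 = 15122/3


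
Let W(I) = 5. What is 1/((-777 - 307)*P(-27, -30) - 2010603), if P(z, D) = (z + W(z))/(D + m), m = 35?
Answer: -5/10029167 ≈ -4.9855e-7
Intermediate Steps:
P(z, D) = (5 + z)/(35 + D) (P(z, D) = (z + 5)/(D + 35) = (5 + z)/(35 + D))
1/((-777 - 307)*P(-27, -30) - 2010603) = 1/((-777 - 307)*((5 - 27)/(35 - 30)) - 2010603) = 1/(-1084*(-22)/5 - 2010603) = 1/(-1084*(-22/5) - 2010603) = 1/(23848/5 - 2010603) = 1/(-10029167/5) = -5/10029167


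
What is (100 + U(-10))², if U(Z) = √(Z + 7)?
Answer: (100 + I*√3)² ≈ 9997.0 + 346.41*I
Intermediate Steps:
U(Z) = √(7 + Z)
(100 + U(-10))² = (100 + √(7 - 10))² = (100 + √(-3))² = (100 + I*√3)²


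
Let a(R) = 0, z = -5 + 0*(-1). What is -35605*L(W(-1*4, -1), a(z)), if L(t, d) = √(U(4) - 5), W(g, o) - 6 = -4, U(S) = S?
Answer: -35605*I ≈ -35605.0*I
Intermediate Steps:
W(g, o) = 2 (W(g, o) = 6 - 4 = 2)
z = -5 (z = -5 + 0 = -5)
L(t, d) = I (L(t, d) = √(4 - 5) = √(-1) = I)
-35605*L(W(-1*4, -1), a(z)) = -35605*I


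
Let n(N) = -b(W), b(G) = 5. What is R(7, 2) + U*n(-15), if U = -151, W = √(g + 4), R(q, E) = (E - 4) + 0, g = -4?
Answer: 753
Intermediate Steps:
R(q, E) = -4 + E (R(q, E) = (-4 + E) + 0 = -4 + E)
W = 0 (W = √(-4 + 4) = √0 = 0)
n(N) = -5 (n(N) = -1*5 = -5)
R(7, 2) + U*n(-15) = (-4 + 2) - 151*(-5) = -2 + 755 = 753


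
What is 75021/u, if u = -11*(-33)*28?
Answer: 25007/3388 ≈ 7.3811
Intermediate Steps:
u = 10164 (u = 363*28 = 10164)
75021/u = 75021/10164 = 75021*(1/10164) = 25007/3388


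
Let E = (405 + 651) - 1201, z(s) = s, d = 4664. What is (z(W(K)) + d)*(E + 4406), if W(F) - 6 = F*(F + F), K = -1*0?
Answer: 19898870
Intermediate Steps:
K = 0
W(F) = 6 + 2*F² (W(F) = 6 + F*(F + F) = 6 + F*(2*F) = 6 + 2*F²)
E = -145 (E = 1056 - 1201 = -145)
(z(W(K)) + d)*(E + 4406) = ((6 + 2*0²) + 4664)*(-145 + 4406) = ((6 + 2*0) + 4664)*4261 = ((6 + 0) + 4664)*4261 = (6 + 4664)*4261 = 4670*4261 = 19898870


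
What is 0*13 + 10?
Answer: 10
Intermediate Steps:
0*13 + 10 = 0 + 10 = 10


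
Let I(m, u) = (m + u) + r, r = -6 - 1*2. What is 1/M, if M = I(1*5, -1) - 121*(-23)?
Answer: 1/2779 ≈ 0.00035984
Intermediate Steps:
r = -8 (r = -6 - 2 = -8)
I(m, u) = -8 + m + u (I(m, u) = (m + u) - 8 = -8 + m + u)
M = 2779 (M = (-8 + 1*5 - 1) - 121*(-23) = (-8 + 5 - 1) + 2783 = -4 + 2783 = 2779)
1/M = 1/2779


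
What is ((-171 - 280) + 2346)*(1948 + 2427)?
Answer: 8290625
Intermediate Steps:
((-171 - 280) + 2346)*(1948 + 2427) = (-451 + 2346)*4375 = 1895*4375 = 8290625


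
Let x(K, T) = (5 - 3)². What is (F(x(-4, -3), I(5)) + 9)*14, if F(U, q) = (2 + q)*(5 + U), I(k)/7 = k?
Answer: 4788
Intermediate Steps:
x(K, T) = 4 (x(K, T) = 2² = 4)
I(k) = 7*k
(F(x(-4, -3), I(5)) + 9)*14 = ((10 + 2*4 + 5*(7*5) + 4*(7*5)) + 9)*14 = ((10 + 8 + 5*35 + 4*35) + 9)*14 = ((10 + 8 + 175 + 140) + 9)*14 = (333 + 9)*14 = 342*14 = 4788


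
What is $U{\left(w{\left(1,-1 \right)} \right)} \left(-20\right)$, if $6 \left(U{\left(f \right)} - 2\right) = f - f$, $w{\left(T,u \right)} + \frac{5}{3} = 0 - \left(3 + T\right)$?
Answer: $-40$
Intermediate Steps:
$w{\left(T,u \right)} = - \frac{14}{3} - T$ ($w{\left(T,u \right)} = - \frac{5}{3} + \left(0 - \left(3 + T\right)\right) = - \frac{5}{3} - \left(3 + T\right) = - \frac{14}{3} - T$)
$U{\left(f \right)} = 2$ ($U{\left(f \right)} = 2 + \frac{f - f}{6} = 2 + \frac{1}{6} \cdot 0 = 2 + 0 = 2$)
$U{\left(w{\left(1,-1 \right)} \right)} \left(-20\right) = 2 \left(-20\right) = -40$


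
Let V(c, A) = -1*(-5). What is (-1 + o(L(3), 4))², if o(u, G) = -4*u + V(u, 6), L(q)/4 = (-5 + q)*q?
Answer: 10000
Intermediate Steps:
V(c, A) = 5
L(q) = 4*q*(-5 + q) (L(q) = 4*((-5 + q)*q) = 4*(q*(-5 + q)) = 4*q*(-5 + q))
o(u, G) = 5 - 4*u (o(u, G) = -4*u + 5 = 5 - 4*u)
(-1 + o(L(3), 4))² = (-1 + (5 - 16*3*(-5 + 3)))² = (-1 + (5 - 16*3*(-2)))² = (-1 + (5 - 4*(-24)))² = (-1 + (5 + 96))² = (-1 + 101)² = 100² = 10000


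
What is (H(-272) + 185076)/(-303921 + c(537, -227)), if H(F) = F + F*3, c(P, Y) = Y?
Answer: -45997/76037 ≈ -0.60493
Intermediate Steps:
H(F) = 4*F (H(F) = F + 3*F = 4*F)
(H(-272) + 185076)/(-303921 + c(537, -227)) = (4*(-272) + 185076)/(-303921 - 227) = (-1088 + 185076)/(-304148) = 183988*(-1/304148) = -45997/76037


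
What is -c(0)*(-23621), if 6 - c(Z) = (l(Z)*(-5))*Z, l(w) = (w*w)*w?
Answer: 141726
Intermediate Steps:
l(w) = w**3 (l(w) = w**2*w = w**3)
c(Z) = 6 + 5*Z**4 (c(Z) = 6 - Z**3*(-5)*Z = 6 - (-5*Z**3)*Z = 6 - (-5)*Z**4 = 6 + 5*Z**4)
-c(0)*(-23621) = -(6 + 5*0**4)*(-23621) = -(6 + 5*0)*(-23621) = -(6 + 0)*(-23621) = -6*(-23621) = -1*(-141726) = 141726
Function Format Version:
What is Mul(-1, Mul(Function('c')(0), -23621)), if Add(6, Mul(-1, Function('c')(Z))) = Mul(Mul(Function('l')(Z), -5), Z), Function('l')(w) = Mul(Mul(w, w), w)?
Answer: 141726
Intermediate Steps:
Function('l')(w) = Pow(w, 3) (Function('l')(w) = Mul(Pow(w, 2), w) = Pow(w, 3))
Function('c')(Z) = Add(6, Mul(5, Pow(Z, 4))) (Function('c')(Z) = Add(6, Mul(-1, Mul(Mul(Pow(Z, 3), -5), Z))) = Add(6, Mul(-1, Mul(Mul(-5, Pow(Z, 3)), Z))) = Add(6, Mul(-1, Mul(-5, Pow(Z, 4)))) = Add(6, Mul(5, Pow(Z, 4))))
Mul(-1, Mul(Function('c')(0), -23621)) = Mul(-1, Mul(Add(6, Mul(5, Pow(0, 4))), -23621)) = Mul(-1, Mul(Add(6, Mul(5, 0)), -23621)) = Mul(-1, Mul(Add(6, 0), -23621)) = Mul(-1, Mul(6, -23621)) = Mul(-1, -141726) = 141726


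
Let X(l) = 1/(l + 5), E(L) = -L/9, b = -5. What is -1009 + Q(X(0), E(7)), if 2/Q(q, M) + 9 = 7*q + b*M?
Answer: -168593/167 ≈ -1009.5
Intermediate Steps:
E(L) = -L/9 (E(L) = -L*(⅑) = -L/9)
X(l) = 1/(5 + l)
Q(q, M) = 2/(-9 - 5*M + 7*q) (Q(q, M) = 2/(-9 + (7*q - 5*M)) = 2/(-9 + (-5*M + 7*q)) = 2/(-9 - 5*M + 7*q))
-1009 + Q(X(0), E(7)) = -1009 + 2/(-9 - (-5)*7/9 + 7/(5 + 0)) = -1009 + 2/(-9 - 5*(-7/9) + 7/5) = -1009 + 2/(-9 + 35/9 + 7*(⅕)) = -1009 + 2/(-9 + 35/9 + 7/5) = -1009 + 2/(-167/45) = -1009 + 2*(-45/167) = -1009 - 90/167 = -168593/167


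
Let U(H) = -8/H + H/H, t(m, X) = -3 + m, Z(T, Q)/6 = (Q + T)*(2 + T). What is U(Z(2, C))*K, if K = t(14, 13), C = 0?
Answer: 55/6 ≈ 9.1667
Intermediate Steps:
Z(T, Q) = 6*(2 + T)*(Q + T) (Z(T, Q) = 6*((Q + T)*(2 + T)) = 6*((2 + T)*(Q + T)) = 6*(2 + T)*(Q + T))
K = 11 (K = -3 + 14 = 11)
U(H) = 1 - 8/H (U(H) = -8/H + 1 = 1 - 8/H)
U(Z(2, C))*K = ((-8 + (6*2² + 12*0 + 12*2 + 6*0*2))/(6*2² + 12*0 + 12*2 + 6*0*2))*11 = ((-8 + (6*4 + 0 + 24 + 0))/(6*4 + 0 + 24 + 0))*11 = ((-8 + (24 + 0 + 24 + 0))/(24 + 0 + 24 + 0))*11 = ((-8 + 48)/48)*11 = ((1/48)*40)*11 = (⅚)*11 = 55/6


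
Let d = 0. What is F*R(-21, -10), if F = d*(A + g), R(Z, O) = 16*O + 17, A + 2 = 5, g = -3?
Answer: 0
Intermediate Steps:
A = 3 (A = -2 + 5 = 3)
R(Z, O) = 17 + 16*O
F = 0 (F = 0*(3 - 3) = 0*0 = 0)
F*R(-21, -10) = 0*(17 + 16*(-10)) = 0*(17 - 160) = 0*(-143) = 0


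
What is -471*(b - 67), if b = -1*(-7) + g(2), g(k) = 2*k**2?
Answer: 24492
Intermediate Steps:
b = 15 (b = -1*(-7) + 2*2**2 = 7 + 2*4 = 7 + 8 = 15)
-471*(b - 67) = -471*(15 - 67) = -471*(-52) = 24492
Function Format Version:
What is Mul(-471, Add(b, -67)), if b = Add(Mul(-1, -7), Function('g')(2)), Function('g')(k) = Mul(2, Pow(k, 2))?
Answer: 24492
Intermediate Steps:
b = 15 (b = Add(Mul(-1, -7), Mul(2, Pow(2, 2))) = Add(7, Mul(2, 4)) = Add(7, 8) = 15)
Mul(-471, Add(b, -67)) = Mul(-471, Add(15, -67)) = Mul(-471, -52) = 24492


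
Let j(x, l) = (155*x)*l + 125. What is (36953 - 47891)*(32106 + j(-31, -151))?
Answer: -8288663268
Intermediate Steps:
j(x, l) = 125 + 155*l*x (j(x, l) = 155*l*x + 125 = 125 + 155*l*x)
(36953 - 47891)*(32106 + j(-31, -151)) = (36953 - 47891)*(32106 + (125 + 155*(-151)*(-31))) = -10938*(32106 + (125 + 725555)) = -10938*(32106 + 725680) = -10938*757786 = -8288663268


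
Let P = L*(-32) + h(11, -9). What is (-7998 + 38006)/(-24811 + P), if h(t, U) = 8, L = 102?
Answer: -30008/28067 ≈ -1.0692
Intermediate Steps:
P = -3256 (P = 102*(-32) + 8 = -3264 + 8 = -3256)
(-7998 + 38006)/(-24811 + P) = (-7998 + 38006)/(-24811 - 3256) = 30008/(-28067) = 30008*(-1/28067) = -30008/28067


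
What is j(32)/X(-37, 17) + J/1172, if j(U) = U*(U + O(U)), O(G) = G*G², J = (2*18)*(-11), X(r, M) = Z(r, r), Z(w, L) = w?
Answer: -307536463/10841 ≈ -28368.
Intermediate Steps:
X(r, M) = r
J = -396 (J = 36*(-11) = -396)
O(G) = G³
j(U) = U*(U + U³)
j(32)/X(-37, 17) + J/1172 = (32² + 32⁴)/(-37) - 396/1172 = (1024 + 1048576)*(-1/37) - 396*1/1172 = 1049600*(-1/37) - 99/293 = -1049600/37 - 99/293 = -307536463/10841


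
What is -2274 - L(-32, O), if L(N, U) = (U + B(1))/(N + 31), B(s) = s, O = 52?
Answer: -2221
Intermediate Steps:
L(N, U) = (1 + U)/(31 + N) (L(N, U) = (U + 1)/(N + 31) = (1 + U)/(31 + N))
-2274 - L(-32, O) = -2274 - (1 + 52)/(31 - 32) = -2274 - 53/(-1) = -2274 - (-1)*53 = -2274 - 1*(-53) = -2274 + 53 = -2221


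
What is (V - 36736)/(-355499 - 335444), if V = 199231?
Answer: -7065/30041 ≈ -0.23518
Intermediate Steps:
(V - 36736)/(-355499 - 335444) = (199231 - 36736)/(-355499 - 335444) = 162495/(-690943) = 162495*(-1/690943) = -7065/30041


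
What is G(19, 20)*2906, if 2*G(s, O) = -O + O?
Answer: 0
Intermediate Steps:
G(s, O) = 0 (G(s, O) = (-O + O)/2 = (½)*0 = 0)
G(19, 20)*2906 = 0*2906 = 0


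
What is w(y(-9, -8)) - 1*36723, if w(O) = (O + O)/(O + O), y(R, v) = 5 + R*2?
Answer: -36722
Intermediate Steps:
y(R, v) = 5 + 2*R
w(O) = 1 (w(O) = (2*O)/((2*O)) = (2*O)*(1/(2*O)) = 1)
w(y(-9, -8)) - 1*36723 = 1 - 1*36723 = 1 - 36723 = -36722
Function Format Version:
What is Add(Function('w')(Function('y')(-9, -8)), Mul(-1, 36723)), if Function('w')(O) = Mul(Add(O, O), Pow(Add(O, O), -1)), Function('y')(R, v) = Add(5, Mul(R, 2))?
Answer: -36722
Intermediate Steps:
Function('y')(R, v) = Add(5, Mul(2, R))
Function('w')(O) = 1 (Function('w')(O) = Mul(Mul(2, O), Pow(Mul(2, O), -1)) = Mul(Mul(2, O), Mul(Rational(1, 2), Pow(O, -1))) = 1)
Add(Function('w')(Function('y')(-9, -8)), Mul(-1, 36723)) = Add(1, Mul(-1, 36723)) = Add(1, -36723) = -36722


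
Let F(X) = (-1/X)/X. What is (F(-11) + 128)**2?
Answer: 239847169/14641 ≈ 16382.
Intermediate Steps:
F(X) = -1/X**2
(F(-11) + 128)**2 = (-1/(-11)**2 + 128)**2 = (-1*1/121 + 128)**2 = (-1/121 + 128)**2 = (15487/121)**2 = 239847169/14641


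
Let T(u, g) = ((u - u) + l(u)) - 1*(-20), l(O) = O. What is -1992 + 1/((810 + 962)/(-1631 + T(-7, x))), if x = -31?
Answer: -1765721/886 ≈ -1992.9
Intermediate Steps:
T(u, g) = 20 + u (T(u, g) = ((u - u) + u) - 1*(-20) = (0 + u) + 20 = u + 20 = 20 + u)
-1992 + 1/((810 + 962)/(-1631 + T(-7, x))) = -1992 + 1/((810 + 962)/(-1631 + (20 - 7))) = -1992 + 1/(1772/(-1631 + 13)) = -1992 + 1/(1772/(-1618)) = -1992 + 1/(1772*(-1/1618)) = -1992 + 1/(-886/809) = -1992 - 809/886 = -1765721/886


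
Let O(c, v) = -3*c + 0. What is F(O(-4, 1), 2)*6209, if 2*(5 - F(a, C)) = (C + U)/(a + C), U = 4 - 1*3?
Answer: 121519/4 ≈ 30380.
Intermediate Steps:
U = 1 (U = 4 - 3 = 1)
O(c, v) = -3*c
F(a, C) = 5 - (1 + C)/(2*(C + a)) (F(a, C) = 5 - (C + 1)/(2*(a + C)) = 5 - (1 + C)/(2*(C + a)))
F(O(-4, 1), 2)*6209 = ((-1 + 9*2 + 10*(-3*(-4)))/(2*(2 - 3*(-4))))*6209 = ((-1 + 18 + 10*12)/(2*(2 + 12)))*6209 = ((1/2)*(-1 + 18 + 120)/14)*6209 = ((1/2)*(1/14)*137)*6209 = (137/28)*6209 = 121519/4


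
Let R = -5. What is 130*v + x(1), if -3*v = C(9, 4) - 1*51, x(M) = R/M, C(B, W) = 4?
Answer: 6095/3 ≈ 2031.7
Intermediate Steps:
x(M) = -5/M
v = 47/3 (v = -(4 - 1*51)/3 = -(4 - 51)/3 = -1/3*(-47) = 47/3 ≈ 15.667)
130*v + x(1) = 130*(47/3) - 5/1 = 6110/3 - 5*1 = 6110/3 - 5 = 6095/3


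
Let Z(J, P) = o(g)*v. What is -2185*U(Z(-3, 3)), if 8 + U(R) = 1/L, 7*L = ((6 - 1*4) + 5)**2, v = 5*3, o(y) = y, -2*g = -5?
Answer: 120175/7 ≈ 17168.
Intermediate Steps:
g = 5/2 (g = -1/2*(-5) = 5/2 ≈ 2.5000)
v = 15
Z(J, P) = 75/2 (Z(J, P) = (5/2)*15 = 75/2)
L = 7 (L = ((6 - 1*4) + 5)**2/7 = ((6 - 4) + 5)**2/7 = (2 + 5)**2/7 = (1/7)*7**2 = (1/7)*49 = 7)
U(R) = -55/7 (U(R) = -8 + 1/7 = -55/7)
-2185*U(Z(-3, 3)) = -2185*(-55/7) = 120175/7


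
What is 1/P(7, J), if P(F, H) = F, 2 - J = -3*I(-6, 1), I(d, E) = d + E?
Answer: 1/7 ≈ 0.14286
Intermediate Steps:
I(d, E) = E + d
J = -13 (J = 2 - (-3)*(1 - 6) = 2 - (-3)*(-5) = 2 - 1*15 = 2 - 15 = -13)
1/P(7, J) = 1/7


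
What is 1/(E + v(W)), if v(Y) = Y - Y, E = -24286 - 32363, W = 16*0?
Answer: -1/56649 ≈ -1.7653e-5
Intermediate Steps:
W = 0
E = -56649
v(Y) = 0
1/(E + v(W)) = 1/(-56649 + 0) = 1/(-56649) = -1/56649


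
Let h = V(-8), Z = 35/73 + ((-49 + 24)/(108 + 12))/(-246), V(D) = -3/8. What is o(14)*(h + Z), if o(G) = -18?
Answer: -45383/23944 ≈ -1.8954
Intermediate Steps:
V(D) = -3/8 (V(D) = -3*1/8 = -3/8)
Z = 207005/430992 (Z = 35*(1/73) - 25/120*(-1/246) = 35/73 - 25*1/120*(-1/246) = 35/73 - 5/24*(-1/246) = 35/73 + 5/5904 = 207005/430992 ≈ 0.48030)
h = -3/8 ≈ -0.37500
o(14)*(h + Z) = -18*(-3/8 + 207005/430992) = -18*45383/430992 = -45383/23944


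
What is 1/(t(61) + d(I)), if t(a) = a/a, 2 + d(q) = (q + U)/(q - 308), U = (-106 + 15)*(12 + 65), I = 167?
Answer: 47/2233 ≈ 0.021048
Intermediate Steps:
U = -7007 (U = -91*77 = -7007)
d(q) = -2 + (-7007 + q)/(-308 + q) (d(q) = -2 + (q - 7007)/(q - 308) = -2 + (-7007 + q)/(-308 + q))
t(a) = 1
1/(t(61) + d(I)) = 1/(1 + (-6391 - 1*167)/(-308 + 167)) = 1/(1 + (-6391 - 167)/(-141)) = 1/(1 - 1/141*(-6558)) = 1/(1 + 2186/47) = 1/(2233/47) = 47/2233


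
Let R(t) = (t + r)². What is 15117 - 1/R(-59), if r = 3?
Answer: 47406911/3136 ≈ 15117.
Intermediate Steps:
R(t) = (3 + t)² (R(t) = (t + 3)² = (3 + t)²)
15117 - 1/R(-59) = 15117 - 1/((3 - 59)²) = 15117 - 1/((-56)²) = 15117 - 1/3136 = 47406911/3136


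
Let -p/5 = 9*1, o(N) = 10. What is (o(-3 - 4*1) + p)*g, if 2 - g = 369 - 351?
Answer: 560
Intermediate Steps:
p = -45 ≈ -45.000
g = -16 (g = 2 - (369 - 351) = 2 - 1*18 = 2 - 18 = -16)
(o(-3 - 4*1) + p)*g = (10 - 45)*(-16) = -35*(-16) = 560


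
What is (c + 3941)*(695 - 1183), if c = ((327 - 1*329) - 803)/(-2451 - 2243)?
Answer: -4513965596/2347 ≈ -1.9233e+6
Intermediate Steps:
c = 805/4694 (c = ((327 - 329) - 803)/(-4694) = (-2 - 803)*(-1/4694) = -805*(-1/4694) = 805/4694 ≈ 0.17150)
(c + 3941)*(695 - 1183) = (805/4694 + 3941)*(695 - 1183) = (18499859/4694)*(-488) = -4513965596/2347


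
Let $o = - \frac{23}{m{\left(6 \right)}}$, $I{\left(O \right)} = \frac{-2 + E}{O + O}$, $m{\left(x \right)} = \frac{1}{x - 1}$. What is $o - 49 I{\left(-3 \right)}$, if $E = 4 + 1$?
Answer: $- \frac{181}{2} \approx -90.5$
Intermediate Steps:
$m{\left(x \right)} = \frac{1}{-1 + x}$
$E = 5$
$I{\left(O \right)} = \frac{3}{2 O}$ ($I{\left(O \right)} = \frac{-2 + 5}{O + O} = \frac{3}{2 O}$)
$o = -115$ ($o = - \frac{23}{\frac{1}{-1 + 6}} = - \frac{23}{\frac{1}{5}} = - 23 \frac{1}{\frac{1}{5}} = \left(-23\right) 5 = -115$)
$o - 49 I{\left(-3 \right)} = -115 - 49 \frac{3}{2 \left(-3\right)} = -115 - 49 \cdot \frac{3}{2} \left(- \frac{1}{3}\right) = -115 - - \frac{49}{2} = -115 + \frac{49}{2} = - \frac{181}{2}$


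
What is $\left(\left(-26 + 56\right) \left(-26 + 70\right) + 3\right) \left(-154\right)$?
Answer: $-203742$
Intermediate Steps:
$\left(\left(-26 + 56\right) \left(-26 + 70\right) + 3\right) \left(-154\right) = \left(30 \cdot 44 + 3\right) \left(-154\right) = \left(1320 + 3\right) \left(-154\right) = 1323 \left(-154\right) = -203742$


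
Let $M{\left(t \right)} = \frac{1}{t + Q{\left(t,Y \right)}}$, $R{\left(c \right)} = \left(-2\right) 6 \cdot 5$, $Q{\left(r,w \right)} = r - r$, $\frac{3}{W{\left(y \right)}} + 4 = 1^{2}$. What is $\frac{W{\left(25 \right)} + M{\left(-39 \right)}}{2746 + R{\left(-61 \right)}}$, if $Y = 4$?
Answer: $- \frac{20}{52377} \approx -0.00038185$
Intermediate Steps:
$W{\left(y \right)} = -1$ ($W{\left(y \right)} = \frac{3}{-4 + 1^{2}} = \frac{3}{-4 + 1} = \frac{3}{-3} = 3 \left(- \frac{1}{3}\right) = -1$)
$Q{\left(r,w \right)} = 0$
$R{\left(c \right)} = -60$ ($R{\left(c \right)} = \left(-12\right) 5 = -60$)
$M{\left(t \right)} = \frac{1}{t}$ ($M{\left(t \right)} = \frac{1}{t + 0} = \frac{1}{t}$)
$\frac{W{\left(25 \right)} + M{\left(-39 \right)}}{2746 + R{\left(-61 \right)}} = \frac{-1 + \frac{1}{-39}}{2746 - 60} = \frac{-1 - \frac{1}{39}}{2686} = \left(- \frac{40}{39}\right) \frac{1}{2686} = - \frac{20}{52377}$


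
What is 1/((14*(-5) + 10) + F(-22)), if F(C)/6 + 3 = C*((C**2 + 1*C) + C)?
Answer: -1/58158 ≈ -1.7195e-5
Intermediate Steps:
F(C) = -18 + 6*C*(C**2 + 2*C) (F(C) = -18 + 6*(C*((C**2 + 1*C) + C)) = -18 + 6*(C*((C**2 + C) + C)) = -18 + 6*(C*((C + C**2) + C)) = -18 + 6*(C*(C**2 + 2*C)) = -18 + 6*C*(C**2 + 2*C))
1/((14*(-5) + 10) + F(-22)) = 1/((14*(-5) + 10) + (-18 + 6*(-22)**3 + 12*(-22)**2)) = 1/((-70 + 10) + (-18 + 6*(-10648) + 12*484)) = 1/(-60 + (-18 - 63888 + 5808)) = 1/(-60 - 58098) = 1/(-58158) = -1/58158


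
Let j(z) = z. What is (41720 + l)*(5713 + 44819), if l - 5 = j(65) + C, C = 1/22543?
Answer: 47604780838572/22543 ≈ 2.1117e+9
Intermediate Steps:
C = 1/22543 ≈ 4.4360e-5
l = 1578011/22543 (l = 5 + (65 + 1/22543) = 5 + 1465296/22543 = 1578011/22543 ≈ 70.000)
(41720 + l)*(5713 + 44819) = (41720 + 1578011/22543)*(5713 + 44819) = (942071971/22543)*50532 = 47604780838572/22543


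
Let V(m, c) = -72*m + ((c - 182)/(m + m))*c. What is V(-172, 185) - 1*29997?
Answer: -6059427/344 ≈ -17615.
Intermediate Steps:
V(m, c) = -72*m + c*(-182 + c)/(2*m) (V(m, c) = -72*m + ((-182 + c)/((2*m)))*c = -72*m + ((-182 + c)*(1/(2*m)))*c = -72*m + ((-182 + c)/(2*m))*c = -72*m + c*(-182 + c)/(2*m))
V(-172, 185) - 1*29997 = (½)*(185² - 182*185 - 144*(-172)²)/(-172) - 1*29997 = (½)*(-1/172)*(34225 - 33670 - 144*29584) - 29997 = (½)*(-1/172)*(34225 - 33670 - 4260096) - 29997 = (½)*(-1/172)*(-4259541) - 29997 = 4259541/344 - 29997 = -6059427/344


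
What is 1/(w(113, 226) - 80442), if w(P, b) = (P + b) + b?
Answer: -1/79877 ≈ -1.2519e-5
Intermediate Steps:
w(P, b) = P + 2*b
1/(w(113, 226) - 80442) = 1/((113 + 2*226) - 80442) = 1/((113 + 452) - 80442) = 1/(565 - 80442) = 1/(-79877) = -1/79877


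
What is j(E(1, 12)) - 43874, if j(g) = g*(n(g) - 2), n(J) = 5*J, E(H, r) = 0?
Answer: -43874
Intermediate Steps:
j(g) = g*(-2 + 5*g) (j(g) = g*(5*g - 2) = g*(-2 + 5*g))
j(E(1, 12)) - 43874 = 0*(-2 + 5*0) - 43874 = 0*(-2 + 0) - 43874 = 0*(-2) - 43874 = 0 - 43874 = -43874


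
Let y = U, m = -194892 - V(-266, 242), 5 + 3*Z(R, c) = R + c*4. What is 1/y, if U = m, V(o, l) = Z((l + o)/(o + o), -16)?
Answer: -133/25917579 ≈ -5.1317e-6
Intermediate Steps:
Z(R, c) = -5/3 + R/3 + 4*c/3 (Z(R, c) = -5/3 + (R + c*4)/3 = -5/3 + (R + 4*c)/3 = -5/3 + (R/3 + 4*c/3) = -5/3 + R/3 + 4*c/3)
V(o, l) = -23 + (l + o)/(6*o) (V(o, l) = -5/3 + ((l + o)/(o + o))/3 + (4/3)*(-16) = -5/3 + ((l + o)/((2*o)))/3 - 64/3 = -5/3 + ((l + o)*(1/(2*o)))/3 - 64/3 = -5/3 + ((l + o)/(2*o))/3 - 64/3 = -5/3 + (l + o)/(6*o) - 64/3 = -23 + (l + o)/(6*o))
m = -25917579/133 (m = -194892 - (242 - 137*(-266))/(6*(-266)) = -194892 - (-1)*(242 + 36442)/(6*266) = -194892 - (-1)*36684/(6*266) = -194892 - 1*(-3057/133) = -194892 + 3057/133 = -25917579/133 ≈ -1.9487e+5)
U = -25917579/133 ≈ -1.9487e+5
y = -25917579/133 ≈ -1.9487e+5
1/y = 1/(-25917579/133) = -133/25917579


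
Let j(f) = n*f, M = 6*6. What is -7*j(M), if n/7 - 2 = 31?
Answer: -58212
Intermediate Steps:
n = 231 (n = 14 + 7*31 = 14 + 217 = 231)
M = 36
j(f) = 231*f
-7*j(M) = -1617*36 = -7*8316 = -58212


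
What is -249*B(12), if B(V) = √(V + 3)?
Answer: -249*√15 ≈ -964.37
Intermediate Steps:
B(V) = √(3 + V)
-249*B(12) = -249*√(3 + 12) = -249*√15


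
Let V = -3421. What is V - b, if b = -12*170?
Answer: -1381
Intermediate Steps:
b = -2040
V - b = -3421 - 1*(-2040) = -3421 + 2040 = -1381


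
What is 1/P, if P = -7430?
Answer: -1/7430 ≈ -0.00013459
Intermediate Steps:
1/P = 1/(-7430) = -1/7430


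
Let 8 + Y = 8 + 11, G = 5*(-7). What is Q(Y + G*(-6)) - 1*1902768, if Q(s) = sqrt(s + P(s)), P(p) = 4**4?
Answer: -1902768 + 3*sqrt(53) ≈ -1.9027e+6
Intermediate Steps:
G = -35
P(p) = 256
Y = 11 (Y = -8 + (8 + 11) = -8 + 19 = 11)
Q(s) = sqrt(256 + s) (Q(s) = sqrt(s + 256) = sqrt(256 + s))
Q(Y + G*(-6)) - 1*1902768 = sqrt(256 + (11 - 35*(-6))) - 1*1902768 = sqrt(256 + (11 + 210)) - 1902768 = sqrt(256 + 221) - 1902768 = sqrt(477) - 1902768 = 3*sqrt(53) - 1902768 = -1902768 + 3*sqrt(53)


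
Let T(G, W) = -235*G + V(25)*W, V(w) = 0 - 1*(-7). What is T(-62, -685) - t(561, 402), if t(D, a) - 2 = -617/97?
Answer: 948598/97 ≈ 9779.4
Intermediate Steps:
V(w) = 7 (V(w) = 0 + 7 = 7)
t(D, a) = -423/97 (t(D, a) = 2 - 617/97 = -423/97)
T(G, W) = -235*G + 7*W
T(-62, -685) - t(561, 402) = (-235*(-62) + 7*(-685)) - 1*(-423/97) = (14570 - 4795) + 423/97 = 9775 + 423/97 = 948598/97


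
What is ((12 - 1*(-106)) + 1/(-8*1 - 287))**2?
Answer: 1211666481/87025 ≈ 13923.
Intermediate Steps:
((12 - 1*(-106)) + 1/(-8*1 - 287))**2 = ((12 + 106) + 1/(-8 - 287))**2 = (118 + 1/(-295))**2 = (118 - 1/295)**2 = (34809/295)**2 = 1211666481/87025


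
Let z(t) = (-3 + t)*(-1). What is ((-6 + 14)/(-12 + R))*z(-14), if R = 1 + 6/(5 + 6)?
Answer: -1496/115 ≈ -13.009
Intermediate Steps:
R = 17/11 (R = 1 + 6/11 = 17/11 ≈ 1.5455)
z(t) = 3 - t
((-6 + 14)/(-12 + R))*z(-14) = ((-6 + 14)/(-12 + 17/11))*(3 - 1*(-14)) = (8/(-115/11))*(3 + 14) = (8*(-11/115))*17 = -88/115*17 = -1496/115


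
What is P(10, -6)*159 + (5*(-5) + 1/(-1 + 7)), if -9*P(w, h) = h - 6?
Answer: 1123/6 ≈ 187.17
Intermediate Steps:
P(w, h) = ⅔ - h/9 (P(w, h) = -(h - 6)/9 = -(-6 + h)/9 = ⅔ - h/9)
P(10, -6)*159 + (5*(-5) + 1/(-1 + 7)) = (⅔ - ⅑*(-6))*159 + (5*(-5) + 1/(-1 + 7)) = (⅔ + ⅔)*159 + (-25 + 1/6) = (4/3)*159 + (-25 + ⅙) = 212 - 149/6 = 1123/6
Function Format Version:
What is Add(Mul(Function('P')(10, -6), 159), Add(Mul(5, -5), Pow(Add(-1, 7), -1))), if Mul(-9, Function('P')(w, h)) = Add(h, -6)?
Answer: Rational(1123, 6) ≈ 187.17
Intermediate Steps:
Function('P')(w, h) = Add(Rational(2, 3), Mul(Rational(-1, 9), h)) (Function('P')(w, h) = Mul(Rational(-1, 9), Add(h, -6)) = Mul(Rational(-1, 9), Add(-6, h)) = Add(Rational(2, 3), Mul(Rational(-1, 9), h)))
Add(Mul(Function('P')(10, -6), 159), Add(Mul(5, -5), Pow(Add(-1, 7), -1))) = Add(Mul(Add(Rational(2, 3), Mul(Rational(-1, 9), -6)), 159), Add(Mul(5, -5), Pow(Add(-1, 7), -1))) = Add(Mul(Add(Rational(2, 3), Rational(2, 3)), 159), Add(-25, Pow(6, -1))) = Add(Mul(Rational(4, 3), 159), Add(-25, Rational(1, 6))) = Add(212, Rational(-149, 6)) = Rational(1123, 6)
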